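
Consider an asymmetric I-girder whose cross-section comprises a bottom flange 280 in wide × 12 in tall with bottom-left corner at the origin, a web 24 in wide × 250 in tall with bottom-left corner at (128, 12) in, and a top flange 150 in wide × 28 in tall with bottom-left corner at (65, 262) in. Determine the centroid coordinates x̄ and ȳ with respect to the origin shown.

bottom flange: A = 280 × 12 = 3360.00, centroid at (140.00, 6.00).
web: A = 24 × 250 = 6000.00, centroid at (140.00, 137.00).
top flange: A = 150 × 28 = 4200.00, centroid at (140.00, 276.00).
ΣA = 13560.00 in², ΣAx̄ = 1898400.00 in³, ΣAȳ = 2001360.00 in³.
x̄ = 1898400.00/13560.00 = 140.00 in; ȳ = 2001360.00/13560.00 = 147.59 in.

x̄ = 140.00 in, ȳ = 147.59 in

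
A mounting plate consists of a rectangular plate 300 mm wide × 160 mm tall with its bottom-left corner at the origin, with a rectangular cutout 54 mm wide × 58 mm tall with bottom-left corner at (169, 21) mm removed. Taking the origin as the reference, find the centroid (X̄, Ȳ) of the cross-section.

plate: A = 300 × 160 = 48000.00, centroid at (150.00, 80.00).
hole: A = −(54 × 58) = -3132.00, centroid at (196.00, 50.00).
ΣA = 44868.00 mm², ΣAX̄ = 6586128.00 mm³, ΣAȲ = 3683400.00 mm³.
X̄ = 6586128.00/44868.00 = 146.79 mm; Ȳ = 3683400.00/44868.00 = 82.09 mm.

X̄ = 146.79 mm, Ȳ = 82.09 mm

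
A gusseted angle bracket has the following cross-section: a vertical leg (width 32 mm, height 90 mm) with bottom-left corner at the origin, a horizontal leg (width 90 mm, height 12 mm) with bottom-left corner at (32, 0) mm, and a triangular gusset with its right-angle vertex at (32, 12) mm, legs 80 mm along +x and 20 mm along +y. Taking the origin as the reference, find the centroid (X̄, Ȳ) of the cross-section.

X̄ = 37.01 mm, Ȳ = 31.73 mm

vertical leg: A = 32 × 90 = 2880.00, centroid at (16.00, 45.00).
horizontal leg: A = 90 × 12 = 1080.00, centroid at (77.00, 6.00).
gusset: A = ½·80·20 = 800.00, centroid at (58.67, 18.67).
ΣA = 4760.00 mm²
ΣAX̄ = (2880.00)(16.00) + (1080.00)(77.00) + (800.00)(58.67) = 176173.33 mm³
ΣAȲ = (2880.00)(45.00) + (1080.00)(6.00) + (800.00)(18.67) = 151013.33 mm³
X̄ = 176173.33 / 4760.00 = 37.01 mm
Ȳ = 151013.33 / 4760.00 = 31.73 mm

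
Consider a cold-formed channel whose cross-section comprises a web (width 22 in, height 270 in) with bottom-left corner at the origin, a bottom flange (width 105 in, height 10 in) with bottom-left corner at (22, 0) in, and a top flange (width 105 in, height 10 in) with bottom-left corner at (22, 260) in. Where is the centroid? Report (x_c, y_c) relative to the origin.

web: A = 22 × 270 = 5940.00, centroid at (11.00, 135.00).
bottom flange: A = 105 × 10 = 1050.00, centroid at (74.50, 5.00).
top flange: A = 105 × 10 = 1050.00, centroid at (74.50, 265.00).
ΣA = 8040.00 in²
ΣAx_c = (5940.00)(11.00) + (1050.00)(74.50) + (1050.00)(74.50) = 221790.00 in³
ΣAy_c = (5940.00)(135.00) + (1050.00)(5.00) + (1050.00)(265.00) = 1085400.00 in³
x_c = 221790.00 / 8040.00 = 27.59 in
y_c = 1085400.00 / 8040.00 = 135.00 in

x_c = 27.59 in, y_c = 135.00 in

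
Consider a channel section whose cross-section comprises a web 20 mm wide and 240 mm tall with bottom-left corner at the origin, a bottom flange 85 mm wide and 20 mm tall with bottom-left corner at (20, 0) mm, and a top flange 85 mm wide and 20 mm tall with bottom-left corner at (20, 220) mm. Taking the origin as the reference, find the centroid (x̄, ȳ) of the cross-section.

x̄ = 31.77 mm, ȳ = 120.00 mm

web: A = 20 × 240 = 4800.00, centroid at (10.00, 120.00).
bottom flange: A = 85 × 20 = 1700.00, centroid at (62.50, 10.00).
top flange: A = 85 × 20 = 1700.00, centroid at (62.50, 230.00).
ΣA = 8200.00 mm², ΣAx̄ = 260500.00 mm³, ΣAȳ = 984000.00 mm³.
x̄ = 260500.00/8200.00 = 31.77 mm; ȳ = 984000.00/8200.00 = 120.00 mm.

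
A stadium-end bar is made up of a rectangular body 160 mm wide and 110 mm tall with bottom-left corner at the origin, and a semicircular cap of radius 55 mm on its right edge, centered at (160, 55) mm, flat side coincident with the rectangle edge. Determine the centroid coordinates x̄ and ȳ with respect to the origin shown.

x̄ = 101.97 mm, ȳ = 55.00 mm

rectangular body: A = 160 × 110 = 17600.00, centroid at (80.00, 55.00).
semicircular end: A = ½π·55² = 4751.66, centroid at (183.34, 55.00).
ΣA = 22351.66 mm²
ΣAx̄ = (17600.00)(80.00) + (4751.66)(183.34) = 2279182.09 mm³
ΣAȳ = (17600.00)(55.00) + (4751.66)(55.00) = 1229341.24 mm³
x̄ = 2279182.09 / 22351.66 = 101.97 mm
ȳ = 1229341.24 / 22351.66 = 55.00 mm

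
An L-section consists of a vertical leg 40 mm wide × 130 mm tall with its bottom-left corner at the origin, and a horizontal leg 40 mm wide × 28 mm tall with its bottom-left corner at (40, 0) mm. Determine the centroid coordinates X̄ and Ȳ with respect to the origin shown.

Part | A | x̄ᵢ | ȳᵢ | A·x̄ᵢ | A·ȳᵢ
vertical leg | 5200.00 | 20.00 | 65.00 | 104000.00 | 338000.00
horizontal leg | 1120.00 | 60.00 | 14.00 | 67200.00 | 15680.00
Σ | 6320.00 |  |  | 171200.00 | 353680.00
X̄ = 171200.00 / 6320.00 = 27.09 mm
Ȳ = 353680.00 / 6320.00 = 55.96 mm

X̄ = 27.09 mm, Ȳ = 55.96 mm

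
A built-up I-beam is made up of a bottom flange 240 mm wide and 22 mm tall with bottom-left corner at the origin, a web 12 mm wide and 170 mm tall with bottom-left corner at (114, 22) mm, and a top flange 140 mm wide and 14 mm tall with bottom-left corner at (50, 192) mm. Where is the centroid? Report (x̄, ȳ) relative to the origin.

x̄ = 120.00 mm, ȳ = 71.81 mm

bottom flange: A = 240 × 22 = 5280.00, centroid at (120.00, 11.00).
web: A = 12 × 170 = 2040.00, centroid at (120.00, 107.00).
top flange: A = 140 × 14 = 1960.00, centroid at (120.00, 199.00).
ΣA = 9280.00 mm², ΣAx̄ = 1113600.00 mm³, ΣAȳ = 666400.00 mm³.
x̄ = 1113600.00/9280.00 = 120.00 mm; ȳ = 666400.00/9280.00 = 71.81 mm.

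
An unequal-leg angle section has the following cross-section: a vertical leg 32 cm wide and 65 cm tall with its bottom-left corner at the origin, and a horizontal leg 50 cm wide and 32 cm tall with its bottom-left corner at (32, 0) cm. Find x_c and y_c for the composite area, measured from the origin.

vertical leg: A = 32 × 65 = 2080.00, centroid at (16.00, 32.50).
horizontal leg: A = 50 × 32 = 1600.00, centroid at (57.00, 16.00).
ΣA = 3680.00 cm²
ΣAx_c = (2080.00)(16.00) + (1600.00)(57.00) = 124480.00 cm³
ΣAy_c = (2080.00)(32.50) + (1600.00)(16.00) = 93200.00 cm³
x_c = 124480.00 / 3680.00 = 33.83 cm
y_c = 93200.00 / 3680.00 = 25.33 cm

x_c = 33.83 cm, y_c = 25.33 cm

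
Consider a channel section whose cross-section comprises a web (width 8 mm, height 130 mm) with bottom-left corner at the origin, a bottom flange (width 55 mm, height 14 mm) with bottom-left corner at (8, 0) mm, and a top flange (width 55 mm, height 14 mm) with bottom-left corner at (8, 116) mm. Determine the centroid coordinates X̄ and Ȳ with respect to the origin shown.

X̄ = 22.80 mm, Ȳ = 65.00 mm

web: A = 8 × 130 = 1040.00, centroid at (4.00, 65.00).
bottom flange: A = 55 × 14 = 770.00, centroid at (35.50, 7.00).
top flange: A = 55 × 14 = 770.00, centroid at (35.50, 123.00).
ΣA = 2580.00 mm², ΣAX̄ = 58830.00 mm³, ΣAȲ = 167700.00 mm³.
X̄ = 58830.00/2580.00 = 22.80 mm; Ȳ = 167700.00/2580.00 = 65.00 mm.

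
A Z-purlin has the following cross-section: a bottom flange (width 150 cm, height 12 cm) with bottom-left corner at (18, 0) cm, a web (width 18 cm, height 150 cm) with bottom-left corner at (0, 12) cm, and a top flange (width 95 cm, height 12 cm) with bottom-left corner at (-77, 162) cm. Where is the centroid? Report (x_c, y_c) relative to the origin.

Part | A | x̄ᵢ | ȳᵢ | A·x̄ᵢ | A·ȳᵢ
bottom flange | 1800.00 | 93.00 | 6.00 | 167400.00 | 10800.00
web | 2700.00 | 9.00 | 87.00 | 24300.00 | 234900.00
top flange | 1140.00 | -29.50 | 168.00 | -33630.00 | 191520.00
Σ | 5640.00 |  |  | 158070.00 | 437220.00
x_c = 158070.00 / 5640.00 = 28.03 cm
y_c = 437220.00 / 5640.00 = 77.52 cm

x_c = 28.03 cm, y_c = 77.52 cm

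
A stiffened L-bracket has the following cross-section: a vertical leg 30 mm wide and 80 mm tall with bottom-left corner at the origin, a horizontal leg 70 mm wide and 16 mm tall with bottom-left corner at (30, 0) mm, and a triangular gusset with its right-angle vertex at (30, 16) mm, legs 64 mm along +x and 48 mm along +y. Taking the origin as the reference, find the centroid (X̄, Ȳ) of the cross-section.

vertical leg: A = 30 × 80 = 2400.00, centroid at (15.00, 40.00).
horizontal leg: A = 70 × 16 = 1120.00, centroid at (65.00, 8.00).
gusset: A = ½·64·48 = 1536.00, centroid at (51.33, 32.00).
ΣA = 5056.00 mm², ΣAX̄ = 187648.00 mm³, ΣAȲ = 154112.00 mm³.
X̄ = 187648.00/5056.00 = 37.11 mm; Ȳ = 154112.00/5056.00 = 30.48 mm.

X̄ = 37.11 mm, Ȳ = 30.48 mm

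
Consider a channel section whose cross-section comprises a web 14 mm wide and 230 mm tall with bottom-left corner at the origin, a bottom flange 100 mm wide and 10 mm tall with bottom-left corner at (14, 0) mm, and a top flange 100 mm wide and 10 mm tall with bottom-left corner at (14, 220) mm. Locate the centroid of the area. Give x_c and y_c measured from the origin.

x_c = 28.84 mm, y_c = 115.00 mm

web: A = 14 × 230 = 3220.00, centroid at (7.00, 115.00).
bottom flange: A = 100 × 10 = 1000.00, centroid at (64.00, 5.00).
top flange: A = 100 × 10 = 1000.00, centroid at (64.00, 225.00).
ΣA = 5220.00 mm²
ΣAx_c = (3220.00)(7.00) + (1000.00)(64.00) + (1000.00)(64.00) = 150540.00 mm³
ΣAy_c = (3220.00)(115.00) + (1000.00)(5.00) + (1000.00)(225.00) = 600300.00 mm³
x_c = 150540.00 / 5220.00 = 28.84 mm
y_c = 600300.00 / 5220.00 = 115.00 mm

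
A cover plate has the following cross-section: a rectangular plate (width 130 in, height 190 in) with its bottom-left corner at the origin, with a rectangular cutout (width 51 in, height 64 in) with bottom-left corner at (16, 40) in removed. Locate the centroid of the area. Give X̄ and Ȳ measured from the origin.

plate: A = 130 × 190 = 24700.00, centroid at (65.00, 95.00).
hole: A = −(51 × 64) = -3264.00, centroid at (41.50, 72.00).
ΣA = 21436.00 in², ΣAX̄ = 1470044.00 in³, ΣAȲ = 2111492.00 in³.
X̄ = 1470044.00/21436.00 = 68.58 in; Ȳ = 2111492.00/21436.00 = 98.50 in.

X̄ = 68.58 in, Ȳ = 98.50 in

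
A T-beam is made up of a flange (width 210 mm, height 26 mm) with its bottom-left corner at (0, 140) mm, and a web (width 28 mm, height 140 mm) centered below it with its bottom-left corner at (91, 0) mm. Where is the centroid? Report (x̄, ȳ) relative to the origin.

Part | A | x̄ᵢ | ȳᵢ | A·x̄ᵢ | A·ȳᵢ
web | 3920.00 | 105.00 | 70.00 | 411600.00 | 274400.00
flange | 5460.00 | 105.00 | 153.00 | 573300.00 | 835380.00
Σ | 9380.00 |  |  | 984900.00 | 1109780.00
x̄ = 984900.00 / 9380.00 = 105.00 mm
ȳ = 1109780.00 / 9380.00 = 118.31 mm

x̄ = 105.00 mm, ȳ = 118.31 mm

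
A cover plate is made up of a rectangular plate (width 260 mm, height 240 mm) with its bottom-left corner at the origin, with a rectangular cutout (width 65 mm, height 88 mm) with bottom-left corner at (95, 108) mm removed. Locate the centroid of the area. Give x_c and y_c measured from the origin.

Part | A | x̄ᵢ | ȳᵢ | A·x̄ᵢ | A·ȳᵢ
plate | 62400.00 | 130.00 | 120.00 | 8112000.00 | 7488000.00
hole | -5720.00 | 127.50 | 152.00 | -729300.00 | -869440.00
Σ | 56680.00 |  |  | 7382700.00 | 6618560.00
x_c = 7382700.00 / 56680.00 = 130.25 mm
y_c = 6618560.00 / 56680.00 = 116.77 mm

x_c = 130.25 mm, y_c = 116.77 mm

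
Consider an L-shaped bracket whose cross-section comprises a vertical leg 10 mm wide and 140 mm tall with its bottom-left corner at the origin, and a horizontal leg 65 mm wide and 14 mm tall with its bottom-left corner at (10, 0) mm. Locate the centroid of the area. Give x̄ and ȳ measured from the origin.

vertical leg: A = 10 × 140 = 1400.00, centroid at (5.00, 70.00).
horizontal leg: A = 65 × 14 = 910.00, centroid at (42.50, 7.00).
ΣA = 2310.00 mm²
ΣAx̄ = (1400.00)(5.00) + (910.00)(42.50) = 45675.00 mm³
ΣAȳ = (1400.00)(70.00) + (910.00)(7.00) = 104370.00 mm³
x̄ = 45675.00 / 2310.00 = 19.77 mm
ȳ = 104370.00 / 2310.00 = 45.18 mm

x̄ = 19.77 mm, ȳ = 45.18 mm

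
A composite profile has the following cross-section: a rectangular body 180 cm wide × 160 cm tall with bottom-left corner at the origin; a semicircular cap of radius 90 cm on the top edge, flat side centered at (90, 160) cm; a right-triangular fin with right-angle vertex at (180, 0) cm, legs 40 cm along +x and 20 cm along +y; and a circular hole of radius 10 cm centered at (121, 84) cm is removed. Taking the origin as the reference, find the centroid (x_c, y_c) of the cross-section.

rectangular body: A = 180 × 160 = 28800.00, centroid at (90.00, 80.00).
semicircular top: A = ½π·90² = 12723.45, centroid at (90.00, 198.20).
triangular fin: A = ½·40·20 = 400.00, centroid at (193.33, 6.67).
hole: A = −π·10² = -314.16, centroid at (121.00, 84.00).
ΣA = 41609.29 cm²
ΣAx_c = (28800.00)(90.00) + (12723.45)(90.00) + (400.00)(193.33) + (-314.16)(121.00) = 3776430.58 cm³
ΣAy_c = (28800.00)(80.00) + (12723.45)(198.20) + (400.00)(6.67) + (-314.16)(84.00) = 4802029.33 cm³
x_c = 3776430.58 / 41609.29 = 90.76 cm
y_c = 4802029.33 / 41609.29 = 115.41 cm

x_c = 90.76 cm, y_c = 115.41 cm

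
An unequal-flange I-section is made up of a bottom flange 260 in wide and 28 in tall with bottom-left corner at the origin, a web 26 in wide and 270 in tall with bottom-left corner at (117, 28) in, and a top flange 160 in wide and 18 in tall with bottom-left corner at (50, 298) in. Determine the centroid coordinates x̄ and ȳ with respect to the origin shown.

x̄ = 130.00 in, ȳ = 124.00 in

Part | A | x̄ᵢ | ȳᵢ | A·x̄ᵢ | A·ȳᵢ
bottom flange | 7280.00 | 130.00 | 14.00 | 946400.00 | 101920.00
web | 7020.00 | 130.00 | 163.00 | 912600.00 | 1144260.00
top flange | 2880.00 | 130.00 | 307.00 | 374400.00 | 884160.00
Σ | 17180.00 |  |  | 2233400.00 | 2130340.00
x̄ = 2233400.00 / 17180.00 = 130.00 in
ȳ = 2130340.00 / 17180.00 = 124.00 in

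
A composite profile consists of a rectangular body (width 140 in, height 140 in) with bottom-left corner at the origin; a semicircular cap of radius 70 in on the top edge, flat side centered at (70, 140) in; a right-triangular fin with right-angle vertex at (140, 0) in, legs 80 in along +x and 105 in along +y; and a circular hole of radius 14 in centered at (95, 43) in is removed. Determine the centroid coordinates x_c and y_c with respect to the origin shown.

x_c = 82.65 in, y_c = 90.63 in

rectangular body: A = 140 × 140 = 19600.00, centroid at (70.00, 70.00).
semicircular top: A = ½π·70² = 7696.90, centroid at (70.00, 169.71).
triangular fin: A = ½·80·105 = 4200.00, centroid at (166.67, 35.00).
hole: A = −π·14² = -615.75, centroid at (95.00, 43.00).
ΣA = 30881.15 in²
ΣAx_c = (19600.00)(70.00) + (7696.90)(70.00) + (4200.00)(166.67) + (-615.75)(95.00) = 2552286.68 in³
ΣAy_c = (19600.00)(70.00) + (7696.90)(169.71) + (4200.00)(35.00) + (-615.75)(43.00) = 2798755.60 in³
x_c = 2552286.68 / 30881.15 = 82.65 in
y_c = 2798755.60 / 30881.15 = 90.63 in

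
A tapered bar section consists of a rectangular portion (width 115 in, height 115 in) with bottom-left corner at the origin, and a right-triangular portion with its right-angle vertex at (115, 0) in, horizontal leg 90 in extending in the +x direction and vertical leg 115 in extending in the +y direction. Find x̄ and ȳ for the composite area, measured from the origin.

Part | A | x̄ᵢ | ȳᵢ | A·x̄ᵢ | A·ȳᵢ
rectangular portion | 13225.00 | 57.50 | 57.50 | 760437.50 | 760437.50
triangular portion | 5175.00 | 145.00 | 38.33 | 750375.00 | 198375.00
Σ | 18400.00 |  |  | 1510812.50 | 958812.50
x̄ = 1510812.50 / 18400.00 = 82.11 in
ȳ = 958812.50 / 18400.00 = 52.11 in

x̄ = 82.11 in, ȳ = 52.11 in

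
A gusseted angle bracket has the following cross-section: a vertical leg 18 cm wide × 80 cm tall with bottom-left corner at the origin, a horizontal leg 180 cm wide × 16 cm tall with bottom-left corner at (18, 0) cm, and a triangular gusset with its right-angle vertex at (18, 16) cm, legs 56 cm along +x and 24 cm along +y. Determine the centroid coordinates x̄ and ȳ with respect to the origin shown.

x̄ = 69.84 cm, ȳ = 19.38 cm

vertical leg: A = 18 × 80 = 1440.00, centroid at (9.00, 40.00).
horizontal leg: A = 180 × 16 = 2880.00, centroid at (108.00, 8.00).
gusset: A = ½·56·24 = 672.00, centroid at (36.67, 24.00).
ΣA = 4992.00 cm²
ΣAx̄ = (1440.00)(9.00) + (2880.00)(108.00) + (672.00)(36.67) = 348640.00 cm³
ΣAȳ = (1440.00)(40.00) + (2880.00)(8.00) + (672.00)(24.00) = 96768.00 cm³
x̄ = 348640.00 / 4992.00 = 69.84 cm
ȳ = 96768.00 / 4992.00 = 19.38 cm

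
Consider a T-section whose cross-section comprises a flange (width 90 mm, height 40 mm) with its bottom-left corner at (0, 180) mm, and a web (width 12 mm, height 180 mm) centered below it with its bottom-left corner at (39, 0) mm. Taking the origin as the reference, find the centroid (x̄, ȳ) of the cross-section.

Part | A | x̄ᵢ | ȳᵢ | A·x̄ᵢ | A·ȳᵢ
web | 2160.00 | 45.00 | 90.00 | 97200.00 | 194400.00
flange | 3600.00 | 45.00 | 200.00 | 162000.00 | 720000.00
Σ | 5760.00 |  |  | 259200.00 | 914400.00
x̄ = 259200.00 / 5760.00 = 45.00 mm
ȳ = 914400.00 / 5760.00 = 158.75 mm

x̄ = 45.00 mm, ȳ = 158.75 mm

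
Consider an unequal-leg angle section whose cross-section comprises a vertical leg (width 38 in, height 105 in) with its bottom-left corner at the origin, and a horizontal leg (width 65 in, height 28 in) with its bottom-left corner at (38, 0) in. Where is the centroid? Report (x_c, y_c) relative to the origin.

x_c = 35.13 in, y_c = 40.44 in

Part | A | x̄ᵢ | ȳᵢ | A·x̄ᵢ | A·ȳᵢ
vertical leg | 3990.00 | 19.00 | 52.50 | 75810.00 | 209475.00
horizontal leg | 1820.00 | 70.50 | 14.00 | 128310.00 | 25480.00
Σ | 5810.00 |  |  | 204120.00 | 234955.00
x_c = 204120.00 / 5810.00 = 35.13 in
y_c = 234955.00 / 5810.00 = 40.44 in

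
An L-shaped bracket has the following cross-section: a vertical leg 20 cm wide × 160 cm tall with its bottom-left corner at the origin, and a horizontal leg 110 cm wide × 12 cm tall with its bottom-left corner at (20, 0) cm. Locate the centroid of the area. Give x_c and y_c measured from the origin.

x_c = 28.98 cm, y_c = 58.39 cm

vertical leg: A = 20 × 160 = 3200.00, centroid at (10.00, 80.00).
horizontal leg: A = 110 × 12 = 1320.00, centroid at (75.00, 6.00).
ΣA = 4520.00 cm², ΣAx_c = 131000.00 cm³, ΣAy_c = 263920.00 cm³.
x_c = 131000.00/4520.00 = 28.98 cm; y_c = 263920.00/4520.00 = 58.39 cm.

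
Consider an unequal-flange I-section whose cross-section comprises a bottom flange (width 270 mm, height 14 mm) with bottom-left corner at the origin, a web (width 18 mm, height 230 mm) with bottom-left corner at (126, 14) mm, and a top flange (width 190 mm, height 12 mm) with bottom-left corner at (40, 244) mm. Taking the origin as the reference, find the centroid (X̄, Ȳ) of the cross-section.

bottom flange: A = 270 × 14 = 3780.00, centroid at (135.00, 7.00).
web: A = 18 × 230 = 4140.00, centroid at (135.00, 129.00).
top flange: A = 190 × 12 = 2280.00, centroid at (135.00, 250.00).
ΣA = 10200.00 mm²
ΣAX̄ = (3780.00)(135.00) + (4140.00)(135.00) + (2280.00)(135.00) = 1377000.00 mm³
ΣAȲ = (3780.00)(7.00) + (4140.00)(129.00) + (2280.00)(250.00) = 1130520.00 mm³
X̄ = 1377000.00 / 10200.00 = 135.00 mm
Ȳ = 1130520.00 / 10200.00 = 110.84 mm

X̄ = 135.00 mm, Ȳ = 110.84 mm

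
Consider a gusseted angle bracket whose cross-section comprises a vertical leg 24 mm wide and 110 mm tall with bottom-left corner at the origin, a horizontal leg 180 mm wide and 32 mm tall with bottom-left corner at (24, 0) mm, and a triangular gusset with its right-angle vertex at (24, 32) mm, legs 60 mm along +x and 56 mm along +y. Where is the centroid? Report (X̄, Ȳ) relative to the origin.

vertical leg: A = 24 × 110 = 2640.00, centroid at (12.00, 55.00).
horizontal leg: A = 180 × 32 = 5760.00, centroid at (114.00, 16.00).
gusset: A = ½·60·56 = 1680.00, centroid at (44.00, 50.67).
ΣA = 10080.00 mm², ΣAX̄ = 762240.00 mm³, ΣAȲ = 322480.00 mm³.
X̄ = 762240.00/10080.00 = 75.62 mm; Ȳ = 322480.00/10080.00 = 31.99 mm.

X̄ = 75.62 mm, Ȳ = 31.99 mm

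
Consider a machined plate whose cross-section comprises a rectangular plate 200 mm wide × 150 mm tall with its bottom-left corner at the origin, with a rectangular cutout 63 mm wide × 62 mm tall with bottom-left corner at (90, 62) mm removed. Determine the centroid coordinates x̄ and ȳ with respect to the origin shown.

plate: A = 200 × 150 = 30000.00, centroid at (100.00, 75.00).
hole: A = −(63 × 62) = -3906.00, centroid at (121.50, 93.00).
ΣA = 26094.00 mm²
ΣAx̄ = (30000.00)(100.00) + (-3906.00)(121.50) = 2525421.00 mm³
ΣAȳ = (30000.00)(75.00) + (-3906.00)(93.00) = 1886742.00 mm³
x̄ = 2525421.00 / 26094.00 = 96.78 mm
ȳ = 1886742.00 / 26094.00 = 72.31 mm

x̄ = 96.78 mm, ȳ = 72.31 mm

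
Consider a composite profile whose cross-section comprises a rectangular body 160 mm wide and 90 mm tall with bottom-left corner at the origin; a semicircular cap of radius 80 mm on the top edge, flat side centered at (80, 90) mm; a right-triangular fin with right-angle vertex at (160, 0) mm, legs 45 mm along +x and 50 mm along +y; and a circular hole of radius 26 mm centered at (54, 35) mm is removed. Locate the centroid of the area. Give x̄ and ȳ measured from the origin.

x̄ = 86.91 mm, ȳ = 78.39 mm

Part | A | x̄ᵢ | ȳᵢ | A·x̄ᵢ | A·ȳᵢ
rectangular body | 14400.00 | 80.00 | 45.00 | 1152000.00 | 648000.00
semicircular top | 10053.10 | 80.00 | 123.95 | 804247.72 | 1246112.02
triangular fin | 1125.00 | 175.00 | 16.67 | 196875.00 | 18750.00
hole | -2123.72 | 54.00 | 35.00 | -114680.70 | -74330.08
Σ | 23454.38 |  |  | 2038442.02 | 1838531.94
x̄ = 2038442.02 / 23454.38 = 86.91 mm
ȳ = 1838531.94 / 23454.38 = 78.39 mm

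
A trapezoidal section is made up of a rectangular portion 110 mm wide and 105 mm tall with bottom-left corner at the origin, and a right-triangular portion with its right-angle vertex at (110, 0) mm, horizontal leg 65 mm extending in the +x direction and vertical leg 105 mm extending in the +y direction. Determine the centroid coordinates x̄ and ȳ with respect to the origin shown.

x̄ = 72.49 mm, ȳ = 48.51 mm

rectangular portion: A = 110 × 105 = 11550.00, centroid at (55.00, 52.50).
triangular portion: A = ½·65·105 = 3412.50, centroid at (131.67, 35.00).
ΣA = 14962.50 mm², ΣAx̄ = 1084562.50 mm³, ΣAȳ = 725812.50 mm³.
x̄ = 1084562.50/14962.50 = 72.49 mm; ȳ = 725812.50/14962.50 = 48.51 mm.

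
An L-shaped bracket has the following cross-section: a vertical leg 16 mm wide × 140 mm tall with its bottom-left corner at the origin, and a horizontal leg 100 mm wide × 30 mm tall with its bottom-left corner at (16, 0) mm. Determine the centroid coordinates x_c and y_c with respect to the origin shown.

x_c = 41.21 mm, y_c = 38.51 mm

vertical leg: A = 16 × 140 = 2240.00, centroid at (8.00, 70.00).
horizontal leg: A = 100 × 30 = 3000.00, centroid at (66.00, 15.00).
ΣA = 5240.00 mm²
ΣAx_c = (2240.00)(8.00) + (3000.00)(66.00) = 215920.00 mm³
ΣAy_c = (2240.00)(70.00) + (3000.00)(15.00) = 201800.00 mm³
x_c = 215920.00 / 5240.00 = 41.21 mm
y_c = 201800.00 / 5240.00 = 38.51 mm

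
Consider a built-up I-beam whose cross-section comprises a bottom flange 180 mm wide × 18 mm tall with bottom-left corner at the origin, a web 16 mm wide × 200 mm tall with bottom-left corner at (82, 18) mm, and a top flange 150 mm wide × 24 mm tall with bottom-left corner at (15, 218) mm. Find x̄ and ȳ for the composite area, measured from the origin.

x̄ = 90.00 mm, ȳ = 122.98 mm

bottom flange: A = 180 × 18 = 3240.00, centroid at (90.00, 9.00).
web: A = 16 × 200 = 3200.00, centroid at (90.00, 118.00).
top flange: A = 150 × 24 = 3600.00, centroid at (90.00, 230.00).
ΣA = 10040.00 mm²
ΣAx̄ = (3240.00)(90.00) + (3200.00)(90.00) + (3600.00)(90.00) = 903600.00 mm³
ΣAȳ = (3240.00)(9.00) + (3200.00)(118.00) + (3600.00)(230.00) = 1234760.00 mm³
x̄ = 903600.00 / 10040.00 = 90.00 mm
ȳ = 1234760.00 / 10040.00 = 122.98 mm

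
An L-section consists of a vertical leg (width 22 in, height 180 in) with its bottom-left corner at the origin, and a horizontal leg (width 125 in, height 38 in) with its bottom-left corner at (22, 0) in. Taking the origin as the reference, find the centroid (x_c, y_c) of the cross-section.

Part | A | x̄ᵢ | ȳᵢ | A·x̄ᵢ | A·ȳᵢ
vertical leg | 3960.00 | 11.00 | 90.00 | 43560.00 | 356400.00
horizontal leg | 4750.00 | 84.50 | 19.00 | 401375.00 | 90250.00
Σ | 8710.00 |  |  | 444935.00 | 446650.00
x_c = 444935.00 / 8710.00 = 51.08 in
y_c = 446650.00 / 8710.00 = 51.28 in

x_c = 51.08 in, y_c = 51.28 in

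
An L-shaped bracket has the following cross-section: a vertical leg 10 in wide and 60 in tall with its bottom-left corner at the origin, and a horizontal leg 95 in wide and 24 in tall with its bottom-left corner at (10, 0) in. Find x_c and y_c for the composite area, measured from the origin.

x_c = 46.56 in, y_c = 15.75 in

Part | A | x̄ᵢ | ȳᵢ | A·x̄ᵢ | A·ȳᵢ
vertical leg | 600.00 | 5.00 | 30.00 | 3000.00 | 18000.00
horizontal leg | 2280.00 | 57.50 | 12.00 | 131100.00 | 27360.00
Σ | 2880.00 |  |  | 134100.00 | 45360.00
x_c = 134100.00 / 2880.00 = 46.56 in
y_c = 45360.00 / 2880.00 = 15.75 in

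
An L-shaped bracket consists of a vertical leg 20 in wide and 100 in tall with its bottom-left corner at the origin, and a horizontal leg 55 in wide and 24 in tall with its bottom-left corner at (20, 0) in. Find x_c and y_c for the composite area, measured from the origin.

x_c = 24.91 in, y_c = 34.89 in

Part | A | x̄ᵢ | ȳᵢ | A·x̄ᵢ | A·ȳᵢ
vertical leg | 2000.00 | 10.00 | 50.00 | 20000.00 | 100000.00
horizontal leg | 1320.00 | 47.50 | 12.00 | 62700.00 | 15840.00
Σ | 3320.00 |  |  | 82700.00 | 115840.00
x_c = 82700.00 / 3320.00 = 24.91 in
y_c = 115840.00 / 3320.00 = 34.89 in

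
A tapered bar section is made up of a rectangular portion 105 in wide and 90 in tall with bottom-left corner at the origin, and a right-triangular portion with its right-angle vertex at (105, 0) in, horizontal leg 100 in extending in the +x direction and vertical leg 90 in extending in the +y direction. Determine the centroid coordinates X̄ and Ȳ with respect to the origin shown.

rectangular portion: A = 105 × 90 = 9450.00, centroid at (52.50, 45.00).
triangular portion: A = ½·100·90 = 4500.00, centroid at (138.33, 30.00).
ΣA = 13950.00 in²
ΣAX̄ = (9450.00)(52.50) + (4500.00)(138.33) = 1118625.00 in³
ΣAȲ = (9450.00)(45.00) + (4500.00)(30.00) = 560250.00 in³
X̄ = 1118625.00 / 13950.00 = 80.19 in
Ȳ = 560250.00 / 13950.00 = 40.16 in

X̄ = 80.19 in, Ȳ = 40.16 in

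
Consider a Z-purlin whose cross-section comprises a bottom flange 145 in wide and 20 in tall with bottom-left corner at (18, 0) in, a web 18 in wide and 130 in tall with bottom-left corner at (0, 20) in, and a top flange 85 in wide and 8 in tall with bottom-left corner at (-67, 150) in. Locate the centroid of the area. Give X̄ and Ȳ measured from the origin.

Part | A | x̄ᵢ | ȳᵢ | A·x̄ᵢ | A·ȳᵢ
bottom flange | 2900.00 | 90.50 | 10.00 | 262450.00 | 29000.00
web | 2340.00 | 9.00 | 85.00 | 21060.00 | 198900.00
top flange | 680.00 | -24.50 | 154.00 | -16660.00 | 104720.00
Σ | 5920.00 |  |  | 266850.00 | 332620.00
X̄ = 266850.00 / 5920.00 = 45.08 in
Ȳ = 332620.00 / 5920.00 = 56.19 in

X̄ = 45.08 in, Ȳ = 56.19 in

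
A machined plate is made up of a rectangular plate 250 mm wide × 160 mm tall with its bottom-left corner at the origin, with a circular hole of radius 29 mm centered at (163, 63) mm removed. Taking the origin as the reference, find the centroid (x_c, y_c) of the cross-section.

plate: A = 250 × 160 = 40000.00, centroid at (125.00, 80.00).
hole: A = −π·29² = -2642.08, centroid at (163.00, 63.00).
ΣA = 37357.92 mm², ΣAx_c = 4569341.05 mm³, ΣAy_c = 3033549.00 mm³.
x_c = 4569341.05/37357.92 = 122.31 mm; y_c = 3033549.00/37357.92 = 81.20 mm.

x_c = 122.31 mm, y_c = 81.20 mm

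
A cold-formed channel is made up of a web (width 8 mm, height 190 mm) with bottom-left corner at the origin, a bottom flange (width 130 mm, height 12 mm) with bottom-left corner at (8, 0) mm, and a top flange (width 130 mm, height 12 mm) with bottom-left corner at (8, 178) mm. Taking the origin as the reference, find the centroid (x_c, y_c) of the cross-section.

web: A = 8 × 190 = 1520.00, centroid at (4.00, 95.00).
bottom flange: A = 130 × 12 = 1560.00, centroid at (73.00, 6.00).
top flange: A = 130 × 12 = 1560.00, centroid at (73.00, 184.00).
ΣA = 4640.00 mm², ΣAx_c = 233840.00 mm³, ΣAy_c = 440800.00 mm³.
x_c = 233840.00/4640.00 = 50.40 mm; y_c = 440800.00/4640.00 = 95.00 mm.

x_c = 50.40 mm, y_c = 95.00 mm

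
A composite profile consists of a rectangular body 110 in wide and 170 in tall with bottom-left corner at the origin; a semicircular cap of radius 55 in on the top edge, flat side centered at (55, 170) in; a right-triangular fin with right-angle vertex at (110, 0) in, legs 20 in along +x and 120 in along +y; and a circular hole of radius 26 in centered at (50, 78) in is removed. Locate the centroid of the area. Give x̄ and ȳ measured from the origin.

x̄ = 58.76 in, ȳ = 106.11 in

Part | A | x̄ᵢ | ȳᵢ | A·x̄ᵢ | A·ȳᵢ
rectangular body | 18700.00 | 55.00 | 85.00 | 1028500.00 | 1589500.00
semicircular top | 4751.66 | 55.00 | 193.34 | 261341.24 | 918698.68
triangular fin | 1200.00 | 116.67 | 40.00 | 140000.00 | 48000.00
hole | -2123.72 | 50.00 | 78.00 | -106185.83 | -165649.90
Σ | 22527.94 |  |  | 1323655.41 | 2390548.78
x̄ = 1323655.41 / 22527.94 = 58.76 in
ȳ = 2390548.78 / 22527.94 = 106.11 in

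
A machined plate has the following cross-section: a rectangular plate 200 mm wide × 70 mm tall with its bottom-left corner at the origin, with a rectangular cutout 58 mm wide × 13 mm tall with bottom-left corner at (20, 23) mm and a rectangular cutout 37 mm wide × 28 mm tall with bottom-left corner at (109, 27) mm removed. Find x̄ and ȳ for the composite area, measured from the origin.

x̄ = 100.82 mm, ȳ = 34.83 mm

plate: A = 200 × 70 = 14000.00, centroid at (100.00, 35.00).
hole 1: A = −(58 × 13) = -754.00, centroid at (49.00, 29.50).
hole 2: A = −(37 × 28) = -1036.00, centroid at (127.50, 41.00).
ΣA = 12210.00 mm², ΣAx̄ = 1230964.00 mm³, ΣAȳ = 425281.00 mm³.
x̄ = 1230964.00/12210.00 = 100.82 mm; ȳ = 425281.00/12210.00 = 34.83 mm.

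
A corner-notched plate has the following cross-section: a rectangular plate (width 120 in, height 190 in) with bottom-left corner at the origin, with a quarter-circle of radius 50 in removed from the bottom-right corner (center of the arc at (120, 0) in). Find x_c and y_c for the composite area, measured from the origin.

plate: A = 120 × 190 = 22800.00, centroid at (60.00, 95.00).
removed quarter-circle: A = −¼π·50² = -1963.50, centroid at (98.78, 21.22).
ΣA = 20836.50 in²
ΣAx_c = (22800.00)(60.00) + (-1963.50)(98.78) = 1174047.22 in³
ΣAy_c = (22800.00)(95.00) + (-1963.50)(21.22) = 2124333.33 in³
x_c = 1174047.22 / 20836.50 = 56.35 in
y_c = 2124333.33 / 20836.50 = 101.95 in

x_c = 56.35 in, y_c = 101.95 in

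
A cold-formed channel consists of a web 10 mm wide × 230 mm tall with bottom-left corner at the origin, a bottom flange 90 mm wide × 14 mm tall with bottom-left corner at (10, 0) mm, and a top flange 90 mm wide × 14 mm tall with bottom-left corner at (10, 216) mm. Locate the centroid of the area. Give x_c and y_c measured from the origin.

x_c = 31.14 mm, y_c = 115.00 mm

web: A = 10 × 230 = 2300.00, centroid at (5.00, 115.00).
bottom flange: A = 90 × 14 = 1260.00, centroid at (55.00, 7.00).
top flange: A = 90 × 14 = 1260.00, centroid at (55.00, 223.00).
ΣA = 4820.00 mm², ΣAx_c = 150100.00 mm³, ΣAy_c = 554300.00 mm³.
x_c = 150100.00/4820.00 = 31.14 mm; y_c = 554300.00/4820.00 = 115.00 mm.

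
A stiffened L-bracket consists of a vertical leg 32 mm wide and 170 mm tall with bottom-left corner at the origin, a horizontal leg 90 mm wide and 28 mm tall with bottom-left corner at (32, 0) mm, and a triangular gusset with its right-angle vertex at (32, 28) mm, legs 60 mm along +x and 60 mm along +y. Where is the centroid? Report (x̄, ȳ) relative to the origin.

x̄ = 38.39 mm, ȳ = 59.84 mm

Part | A | x̄ᵢ | ȳᵢ | A·x̄ᵢ | A·ȳᵢ
vertical leg | 5440.00 | 16.00 | 85.00 | 87040.00 | 462400.00
horizontal leg | 2520.00 | 77.00 | 14.00 | 194040.00 | 35280.00
gusset | 1800.00 | 52.00 | 48.00 | 93600.00 | 86400.00
Σ | 9760.00 |  |  | 374680.00 | 584080.00
x̄ = 374680.00 / 9760.00 = 38.39 mm
ȳ = 584080.00 / 9760.00 = 59.84 mm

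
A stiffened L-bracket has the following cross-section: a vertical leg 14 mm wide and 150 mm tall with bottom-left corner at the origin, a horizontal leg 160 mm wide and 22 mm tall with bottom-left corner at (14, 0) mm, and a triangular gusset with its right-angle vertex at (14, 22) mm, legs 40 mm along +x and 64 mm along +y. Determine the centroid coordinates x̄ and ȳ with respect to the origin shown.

x̄ = 55.15 mm, ȳ = 36.48 mm

vertical leg: A = 14 × 150 = 2100.00, centroid at (7.00, 75.00).
horizontal leg: A = 160 × 22 = 3520.00, centroid at (94.00, 11.00).
gusset: A = ½·40·64 = 1280.00, centroid at (27.33, 43.33).
ΣA = 6900.00 mm²
ΣAx̄ = (2100.00)(7.00) + (3520.00)(94.00) + (1280.00)(27.33) = 380566.67 mm³
ΣAȳ = (2100.00)(75.00) + (3520.00)(11.00) + (1280.00)(43.33) = 251686.67 mm³
x̄ = 380566.67 / 6900.00 = 55.15 mm
ȳ = 251686.67 / 6900.00 = 36.48 mm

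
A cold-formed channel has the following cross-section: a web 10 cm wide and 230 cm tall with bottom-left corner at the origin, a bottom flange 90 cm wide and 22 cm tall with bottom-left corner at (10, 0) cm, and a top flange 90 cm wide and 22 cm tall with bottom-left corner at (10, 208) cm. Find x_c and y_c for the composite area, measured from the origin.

x_c = 36.63 cm, y_c = 115.00 cm

Part | A | x̄ᵢ | ȳᵢ | A·x̄ᵢ | A·ȳᵢ
web | 2300.00 | 5.00 | 115.00 | 11500.00 | 264500.00
bottom flange | 1980.00 | 55.00 | 11.00 | 108900.00 | 21780.00
top flange | 1980.00 | 55.00 | 219.00 | 108900.00 | 433620.00
Σ | 6260.00 |  |  | 229300.00 | 719900.00
x_c = 229300.00 / 6260.00 = 36.63 cm
y_c = 719900.00 / 6260.00 = 115.00 cm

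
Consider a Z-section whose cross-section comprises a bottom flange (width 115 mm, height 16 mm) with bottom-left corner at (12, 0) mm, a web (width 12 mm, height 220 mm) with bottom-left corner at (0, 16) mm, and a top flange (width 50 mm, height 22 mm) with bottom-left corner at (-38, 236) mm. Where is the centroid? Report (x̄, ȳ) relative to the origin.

bottom flange: A = 115 × 16 = 1840.00, centroid at (69.50, 8.00).
web: A = 12 × 220 = 2640.00, centroid at (6.00, 126.00).
top flange: A = 50 × 22 = 1100.00, centroid at (-13.00, 247.00).
ΣA = 5580.00 mm²
ΣAx̄ = (1840.00)(69.50) + (2640.00)(6.00) + (1100.00)(-13.00) = 129420.00 mm³
ΣAȳ = (1840.00)(8.00) + (2640.00)(126.00) + (1100.00)(247.00) = 619060.00 mm³
x̄ = 129420.00 / 5580.00 = 23.19 mm
ȳ = 619060.00 / 5580.00 = 110.94 mm

x̄ = 23.19 mm, ȳ = 110.94 mm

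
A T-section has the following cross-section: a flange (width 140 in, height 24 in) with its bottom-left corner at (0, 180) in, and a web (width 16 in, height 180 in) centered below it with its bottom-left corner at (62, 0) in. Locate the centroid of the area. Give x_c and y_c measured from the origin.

x_c = 70.00 in, y_c = 144.92 in

web: A = 16 × 180 = 2880.00, centroid at (70.00, 90.00).
flange: A = 140 × 24 = 3360.00, centroid at (70.00, 192.00).
ΣA = 6240.00 in², ΣAx_c = 436800.00 in³, ΣAy_c = 904320.00 in³.
x_c = 436800.00/6240.00 = 70.00 in; y_c = 904320.00/6240.00 = 144.92 in.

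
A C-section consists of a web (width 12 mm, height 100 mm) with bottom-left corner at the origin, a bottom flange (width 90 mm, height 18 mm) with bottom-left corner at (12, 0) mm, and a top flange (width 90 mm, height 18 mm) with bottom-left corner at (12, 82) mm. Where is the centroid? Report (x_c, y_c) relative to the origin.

Part | A | x̄ᵢ | ȳᵢ | A·x̄ᵢ | A·ȳᵢ
web | 1200.00 | 6.00 | 50.00 | 7200.00 | 60000.00
bottom flange | 1620.00 | 57.00 | 9.00 | 92340.00 | 14580.00
top flange | 1620.00 | 57.00 | 91.00 | 92340.00 | 147420.00
Σ | 4440.00 |  |  | 191880.00 | 222000.00
x_c = 191880.00 / 4440.00 = 43.22 mm
y_c = 222000.00 / 4440.00 = 50.00 mm

x_c = 43.22 mm, y_c = 50.00 mm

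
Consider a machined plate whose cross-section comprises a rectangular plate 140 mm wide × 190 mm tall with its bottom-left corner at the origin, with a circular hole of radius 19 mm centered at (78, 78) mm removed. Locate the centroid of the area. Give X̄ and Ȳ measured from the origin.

plate: A = 140 × 190 = 26600.00, centroid at (70.00, 95.00).
hole: A = −π·19² = -1134.11, centroid at (78.00, 78.00).
ΣA = 25465.89 mm², ΣAX̄ = 1773539.03 mm³, ΣAȲ = 2438539.03 mm³.
X̄ = 1773539.03/25465.89 = 69.64 mm; Ȳ = 2438539.03/25465.89 = 95.76 mm.

X̄ = 69.64 mm, Ȳ = 95.76 mm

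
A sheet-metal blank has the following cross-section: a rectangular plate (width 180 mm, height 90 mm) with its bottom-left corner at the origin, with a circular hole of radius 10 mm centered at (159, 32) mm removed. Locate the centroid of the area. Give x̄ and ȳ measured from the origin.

plate: A = 180 × 90 = 16200.00, centroid at (90.00, 45.00).
hole: A = −π·10² = -314.16, centroid at (159.00, 32.00).
ΣA = 15885.84 mm², ΣAx̄ = 1408048.68 mm³, ΣAȳ = 718946.90 mm³.
x̄ = 1408048.68/15885.84 = 88.64 mm; ȳ = 718946.90/15885.84 = 45.26 mm.

x̄ = 88.64 mm, ȳ = 45.26 mm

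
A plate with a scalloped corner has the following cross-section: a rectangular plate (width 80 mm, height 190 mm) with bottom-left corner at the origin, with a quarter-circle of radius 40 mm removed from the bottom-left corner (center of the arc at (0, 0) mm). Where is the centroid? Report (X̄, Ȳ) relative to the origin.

plate: A = 80 × 190 = 15200.00, centroid at (40.00, 95.00).
removed quarter-circle: A = −¼π·40² = -1256.64, centroid at (16.98, 16.98).
ΣA = 13943.36 mm²
ΣAX̄ = (15200.00)(40.00) + (-1256.64)(16.98) = 586666.67 mm³
ΣAȲ = (15200.00)(95.00) + (-1256.64)(16.98) = 1422666.67 mm³
X̄ = 586666.67 / 13943.36 = 42.07 mm
Ȳ = 1422666.67 / 13943.36 = 102.03 mm

X̄ = 42.07 mm, Ȳ = 102.03 mm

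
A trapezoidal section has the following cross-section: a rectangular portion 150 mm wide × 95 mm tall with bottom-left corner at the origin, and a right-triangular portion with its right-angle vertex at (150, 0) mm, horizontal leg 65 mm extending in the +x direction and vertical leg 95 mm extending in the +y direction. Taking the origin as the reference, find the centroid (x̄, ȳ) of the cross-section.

x̄ = 92.21 mm, ȳ = 44.68 mm

Part | A | x̄ᵢ | ȳᵢ | A·x̄ᵢ | A·ȳᵢ
rectangular portion | 14250.00 | 75.00 | 47.50 | 1068750.00 | 676875.00
triangular portion | 3087.50 | 171.67 | 31.67 | 530020.83 | 97770.83
Σ | 17337.50 |  |  | 1598770.83 | 774645.83
x̄ = 1598770.83 / 17337.50 = 92.21 mm
ȳ = 774645.83 / 17337.50 = 44.68 mm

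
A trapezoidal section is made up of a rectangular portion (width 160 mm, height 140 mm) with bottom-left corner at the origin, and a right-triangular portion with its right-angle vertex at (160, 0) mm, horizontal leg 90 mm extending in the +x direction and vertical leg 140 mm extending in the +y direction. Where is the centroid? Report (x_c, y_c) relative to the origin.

x_c = 104.15 mm, y_c = 64.88 mm

rectangular portion: A = 160 × 140 = 22400.00, centroid at (80.00, 70.00).
triangular portion: A = ½·90·140 = 6300.00, centroid at (190.00, 46.67).
ΣA = 28700.00 mm²
ΣAx_c = (22400.00)(80.00) + (6300.00)(190.00) = 2989000.00 mm³
ΣAy_c = (22400.00)(70.00) + (6300.00)(46.67) = 1862000.00 mm³
x_c = 2989000.00 / 28700.00 = 104.15 mm
y_c = 1862000.00 / 28700.00 = 64.88 mm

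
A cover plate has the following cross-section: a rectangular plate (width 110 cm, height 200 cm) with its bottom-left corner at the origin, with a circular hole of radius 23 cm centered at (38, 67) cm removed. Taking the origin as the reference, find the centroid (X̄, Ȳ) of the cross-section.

X̄ = 56.39 cm, Ȳ = 102.70 cm

plate: A = 110 × 200 = 22000.00, centroid at (55.00, 100.00).
hole: A = −π·23² = -1661.90, centroid at (38.00, 67.00).
ΣA = 20338.10 cm²
ΣAX̄ = (22000.00)(55.00) + (-1661.90)(38.00) = 1146847.70 cm³
ΣAȲ = (22000.00)(100.00) + (-1661.90)(67.00) = 2088652.53 cm³
X̄ = 1146847.70 / 20338.10 = 56.39 cm
Ȳ = 2088652.53 / 20338.10 = 102.70 cm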